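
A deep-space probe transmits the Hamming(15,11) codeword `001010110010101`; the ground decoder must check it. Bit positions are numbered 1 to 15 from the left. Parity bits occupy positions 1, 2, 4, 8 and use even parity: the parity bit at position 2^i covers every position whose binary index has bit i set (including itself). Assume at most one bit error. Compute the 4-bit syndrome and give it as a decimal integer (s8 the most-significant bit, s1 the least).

0

s1: b1⊕b3⊕b5⊕b7⊕b9⊕b11⊕b13⊕b15 = 0⊕1⊕1⊕1⊕0⊕1⊕1⊕1 = 0
s2: b2⊕b3⊕b6⊕b7⊕b10⊕b11⊕b14⊕b15 = 0⊕1⊕0⊕1⊕0⊕1⊕0⊕1 = 0
s4: b4⊕b5⊕b6⊕b7⊕b12⊕b13⊕b14⊕b15 = 0⊕1⊕0⊕1⊕0⊕1⊕0⊕1 = 0
s8: b8⊕b9⊕b10⊕b11⊕b12⊕b13⊕b14⊕b15 = 1⊕0⊕0⊕1⊕0⊕1⊕0⊕1 = 0
Syndrome (s8...s1) = 0000 → position 0 (no error).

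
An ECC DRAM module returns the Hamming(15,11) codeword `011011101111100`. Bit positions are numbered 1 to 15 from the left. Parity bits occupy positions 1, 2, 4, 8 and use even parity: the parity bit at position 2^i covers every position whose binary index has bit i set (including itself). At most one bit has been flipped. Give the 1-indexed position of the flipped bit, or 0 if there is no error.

s1: b1⊕b3⊕b5⊕b7⊕b9⊕b11⊕b13⊕b15 = 0⊕1⊕1⊕1⊕1⊕1⊕1⊕0 = 0
s2: b2⊕b3⊕b6⊕b7⊕b10⊕b11⊕b14⊕b15 = 1⊕1⊕1⊕1⊕1⊕1⊕0⊕0 = 0
s4: b4⊕b5⊕b6⊕b7⊕b12⊕b13⊕b14⊕b15 = 0⊕1⊕1⊕1⊕1⊕1⊕0⊕0 = 1
s8: b8⊕b9⊕b10⊕b11⊕b12⊕b13⊕b14⊕b15 = 0⊕1⊕1⊕1⊕1⊕1⊕0⊕0 = 1
Syndrome (s8...s1) = 1100 → position 12.

12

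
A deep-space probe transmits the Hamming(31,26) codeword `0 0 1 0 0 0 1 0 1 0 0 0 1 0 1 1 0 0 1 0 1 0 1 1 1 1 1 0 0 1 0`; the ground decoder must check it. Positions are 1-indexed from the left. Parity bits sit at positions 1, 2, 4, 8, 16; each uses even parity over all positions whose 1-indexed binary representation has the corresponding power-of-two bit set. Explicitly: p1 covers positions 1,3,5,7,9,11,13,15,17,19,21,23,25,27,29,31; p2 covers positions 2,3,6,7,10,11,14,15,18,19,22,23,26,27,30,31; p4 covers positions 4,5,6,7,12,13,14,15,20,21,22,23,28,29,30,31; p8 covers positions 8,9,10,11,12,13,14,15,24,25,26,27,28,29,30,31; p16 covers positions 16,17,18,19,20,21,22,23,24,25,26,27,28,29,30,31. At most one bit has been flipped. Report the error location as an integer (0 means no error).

16

s1: b1⊕b3⊕b5⊕b7⊕b9⊕b11⊕b13⊕b15⊕b17⊕b19⊕b21⊕b23⊕b25⊕b27⊕b29⊕b31 = 0⊕1⊕0⊕1⊕1⊕0⊕1⊕1⊕0⊕1⊕1⊕1⊕1⊕1⊕0⊕0 = 0
s2: b2⊕b3⊕b6⊕b7⊕b10⊕b11⊕b14⊕b15⊕b18⊕b19⊕b22⊕b23⊕b26⊕b27⊕b30⊕b31 = 0⊕1⊕0⊕1⊕0⊕0⊕0⊕1⊕0⊕1⊕0⊕1⊕1⊕1⊕1⊕0 = 0
s4: b4⊕b5⊕b6⊕b7⊕b12⊕b13⊕b14⊕b15⊕b20⊕b21⊕b22⊕b23⊕b28⊕b29⊕b30⊕b31 = 0⊕0⊕0⊕1⊕0⊕1⊕0⊕1⊕0⊕1⊕0⊕1⊕0⊕0⊕1⊕0 = 0
s8: b8⊕b9⊕b10⊕b11⊕b12⊕b13⊕b14⊕b15⊕b24⊕b25⊕b26⊕b27⊕b28⊕b29⊕b30⊕b31 = 0⊕1⊕0⊕0⊕0⊕1⊕0⊕1⊕1⊕1⊕1⊕1⊕0⊕0⊕1⊕0 = 0
s16: b16⊕b17⊕b18⊕b19⊕b20⊕b21⊕b22⊕b23⊕b24⊕b25⊕b26⊕b27⊕b28⊕b29⊕b30⊕b31 = 1⊕0⊕0⊕1⊕0⊕1⊕0⊕1⊕1⊕1⊕1⊕1⊕0⊕0⊕1⊕0 = 1
Syndrome (s16...s1) = 10000 → position 16.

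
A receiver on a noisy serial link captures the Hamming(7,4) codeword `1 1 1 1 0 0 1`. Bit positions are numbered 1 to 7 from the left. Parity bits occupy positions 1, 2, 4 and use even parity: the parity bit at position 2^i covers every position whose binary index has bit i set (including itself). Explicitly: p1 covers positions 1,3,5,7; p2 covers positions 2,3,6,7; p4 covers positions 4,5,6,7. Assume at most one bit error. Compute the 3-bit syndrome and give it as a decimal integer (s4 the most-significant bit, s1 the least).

3

s1: b1⊕b3⊕b5⊕b7 = 1⊕1⊕0⊕1 = 1
s2: b2⊕b3⊕b6⊕b7 = 1⊕1⊕0⊕1 = 1
s4: b4⊕b5⊕b6⊕b7 = 1⊕0⊕0⊕1 = 0
Syndrome (s4...s1) = 011 → position 3.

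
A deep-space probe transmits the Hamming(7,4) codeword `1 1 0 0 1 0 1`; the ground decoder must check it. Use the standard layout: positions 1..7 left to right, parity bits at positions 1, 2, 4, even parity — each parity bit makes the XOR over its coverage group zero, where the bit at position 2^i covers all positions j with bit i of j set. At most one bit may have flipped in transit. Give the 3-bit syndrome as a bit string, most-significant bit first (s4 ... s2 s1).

001

s1: b1⊕b3⊕b5⊕b7 = 1⊕0⊕1⊕1 = 1
s2: b2⊕b3⊕b6⊕b7 = 1⊕0⊕0⊕1 = 0
s4: b4⊕b5⊕b6⊕b7 = 0⊕1⊕0⊕1 = 0
Syndrome (s4...s1) = 001 → position 1.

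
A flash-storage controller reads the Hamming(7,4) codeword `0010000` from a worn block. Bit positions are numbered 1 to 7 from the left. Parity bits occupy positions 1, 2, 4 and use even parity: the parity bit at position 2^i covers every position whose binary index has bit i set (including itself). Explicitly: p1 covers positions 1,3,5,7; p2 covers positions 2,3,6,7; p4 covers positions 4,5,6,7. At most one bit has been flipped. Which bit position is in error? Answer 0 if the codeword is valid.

s1: b1⊕b3⊕b5⊕b7 = 0⊕1⊕0⊕0 = 1
s2: b2⊕b3⊕b6⊕b7 = 0⊕1⊕0⊕0 = 1
s4: b4⊕b5⊕b6⊕b7 = 0⊕0⊕0⊕0 = 0
Syndrome (s4...s1) = 011 → position 3.

3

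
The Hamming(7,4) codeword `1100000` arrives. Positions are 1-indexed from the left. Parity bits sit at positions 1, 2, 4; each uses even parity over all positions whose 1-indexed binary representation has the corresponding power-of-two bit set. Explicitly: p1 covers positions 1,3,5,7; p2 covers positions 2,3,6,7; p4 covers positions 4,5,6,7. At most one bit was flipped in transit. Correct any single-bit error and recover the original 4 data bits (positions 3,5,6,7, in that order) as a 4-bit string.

1000

s1: b1⊕b3⊕b5⊕b7 = 1⊕0⊕0⊕0 = 1
s2: b2⊕b3⊕b6⊕b7 = 1⊕0⊕0⊕0 = 1
s4: b4⊕b5⊕b6⊕b7 = 0⊕0⊕0⊕0 = 0
Syndrome (s4...s1) = 011 → position 3.
Flip bit 3: corrected codeword = 1110000
Data bits at positions 3,5,6,7: 1000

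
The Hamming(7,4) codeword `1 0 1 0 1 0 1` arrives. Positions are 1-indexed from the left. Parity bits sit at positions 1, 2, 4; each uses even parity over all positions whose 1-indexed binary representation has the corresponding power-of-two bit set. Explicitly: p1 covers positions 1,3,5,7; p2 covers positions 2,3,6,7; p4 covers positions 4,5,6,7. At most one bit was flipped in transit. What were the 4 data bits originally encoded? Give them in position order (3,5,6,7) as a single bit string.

s1: b1⊕b3⊕b5⊕b7 = 1⊕1⊕1⊕1 = 0
s2: b2⊕b3⊕b6⊕b7 = 0⊕1⊕0⊕1 = 0
s4: b4⊕b5⊕b6⊕b7 = 0⊕1⊕0⊕1 = 0
Syndrome (s4...s1) = 000 → position 0 (no error).
No correction needed.
Data bits at positions 3,5,6,7: 1101

1101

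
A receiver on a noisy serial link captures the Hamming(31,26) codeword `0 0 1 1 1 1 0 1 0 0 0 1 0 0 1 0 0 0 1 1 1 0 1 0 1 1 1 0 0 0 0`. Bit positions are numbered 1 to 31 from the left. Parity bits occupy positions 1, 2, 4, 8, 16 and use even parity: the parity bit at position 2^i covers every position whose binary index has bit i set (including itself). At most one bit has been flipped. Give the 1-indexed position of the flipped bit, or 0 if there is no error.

s1: b1⊕b3⊕b5⊕b7⊕b9⊕b11⊕b13⊕b15⊕b17⊕b19⊕b21⊕b23⊕b25⊕b27⊕b29⊕b31 = 0⊕1⊕1⊕0⊕0⊕0⊕0⊕1⊕0⊕1⊕1⊕1⊕1⊕1⊕0⊕0 = 0
s2: b2⊕b3⊕b6⊕b7⊕b10⊕b11⊕b14⊕b15⊕b18⊕b19⊕b22⊕b23⊕b26⊕b27⊕b30⊕b31 = 0⊕1⊕1⊕0⊕0⊕0⊕0⊕1⊕0⊕1⊕0⊕1⊕1⊕1⊕0⊕0 = 1
s4: b4⊕b5⊕b6⊕b7⊕b12⊕b13⊕b14⊕b15⊕b20⊕b21⊕b22⊕b23⊕b28⊕b29⊕b30⊕b31 = 1⊕1⊕1⊕0⊕1⊕0⊕0⊕1⊕1⊕1⊕0⊕1⊕0⊕0⊕0⊕0 = 0
s8: b8⊕b9⊕b10⊕b11⊕b12⊕b13⊕b14⊕b15⊕b24⊕b25⊕b26⊕b27⊕b28⊕b29⊕b30⊕b31 = 1⊕0⊕0⊕0⊕1⊕0⊕0⊕1⊕0⊕1⊕1⊕1⊕0⊕0⊕0⊕0 = 0
s16: b16⊕b17⊕b18⊕b19⊕b20⊕b21⊕b22⊕b23⊕b24⊕b25⊕b26⊕b27⊕b28⊕b29⊕b30⊕b31 = 0⊕0⊕0⊕1⊕1⊕1⊕0⊕1⊕0⊕1⊕1⊕1⊕0⊕0⊕0⊕0 = 1
Syndrome (s16...s1) = 10010 → position 18.

18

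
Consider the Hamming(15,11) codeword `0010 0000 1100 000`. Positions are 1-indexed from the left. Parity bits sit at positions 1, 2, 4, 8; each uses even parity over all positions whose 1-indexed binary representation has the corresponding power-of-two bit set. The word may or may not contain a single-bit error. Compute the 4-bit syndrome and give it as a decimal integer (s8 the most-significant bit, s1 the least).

0

s1: b1⊕b3⊕b5⊕b7⊕b9⊕b11⊕b13⊕b15 = 0⊕1⊕0⊕0⊕1⊕0⊕0⊕0 = 0
s2: b2⊕b3⊕b6⊕b7⊕b10⊕b11⊕b14⊕b15 = 0⊕1⊕0⊕0⊕1⊕0⊕0⊕0 = 0
s4: b4⊕b5⊕b6⊕b7⊕b12⊕b13⊕b14⊕b15 = 0⊕0⊕0⊕0⊕0⊕0⊕0⊕0 = 0
s8: b8⊕b9⊕b10⊕b11⊕b12⊕b13⊕b14⊕b15 = 0⊕1⊕1⊕0⊕0⊕0⊕0⊕0 = 0
Syndrome (s8...s1) = 0000 → position 0 (no error).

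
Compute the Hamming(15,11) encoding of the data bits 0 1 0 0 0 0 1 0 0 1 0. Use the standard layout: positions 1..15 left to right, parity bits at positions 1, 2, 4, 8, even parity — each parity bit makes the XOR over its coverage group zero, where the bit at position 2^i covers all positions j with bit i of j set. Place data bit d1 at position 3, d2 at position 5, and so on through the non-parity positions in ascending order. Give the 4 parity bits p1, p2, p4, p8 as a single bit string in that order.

0000

Place data bits at non-power-of-two positions: b3=0, b5=1, b6=0, b7=0, b9=0, b10=0, b11=1, b12=0, b13=0, b14=1, b15=0.
p1 = XOR of data positions {3,5,7,9,11,13,15} = 0⊕1⊕0⊕0⊕1⊕0⊕0 = 0
p2 = XOR of data positions {3,6,7,10,11,14,15} = 0⊕0⊕0⊕0⊕1⊕1⊕0 = 0
p4 = XOR of data positions {5,6,7,12,13,14,15} = 1⊕0⊕0⊕0⊕0⊕1⊕0 = 0
p8 = XOR of data positions {9,10,11,12,13,14,15} = 0⊕0⊕1⊕0⊕0⊕1⊕0 = 0
Parity bits p1,p2,p4,p8 = 0000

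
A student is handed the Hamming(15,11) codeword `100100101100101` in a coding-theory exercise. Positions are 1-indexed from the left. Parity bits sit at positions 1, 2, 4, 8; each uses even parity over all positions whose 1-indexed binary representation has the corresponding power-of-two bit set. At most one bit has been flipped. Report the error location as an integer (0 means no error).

3

s1: b1⊕b3⊕b5⊕b7⊕b9⊕b11⊕b13⊕b15 = 1⊕0⊕0⊕1⊕1⊕0⊕1⊕1 = 1
s2: b2⊕b3⊕b6⊕b7⊕b10⊕b11⊕b14⊕b15 = 0⊕0⊕0⊕1⊕1⊕0⊕0⊕1 = 1
s4: b4⊕b5⊕b6⊕b7⊕b12⊕b13⊕b14⊕b15 = 1⊕0⊕0⊕1⊕0⊕1⊕0⊕1 = 0
s8: b8⊕b9⊕b10⊕b11⊕b12⊕b13⊕b14⊕b15 = 0⊕1⊕1⊕0⊕0⊕1⊕0⊕1 = 0
Syndrome (s8...s1) = 0011 → position 3.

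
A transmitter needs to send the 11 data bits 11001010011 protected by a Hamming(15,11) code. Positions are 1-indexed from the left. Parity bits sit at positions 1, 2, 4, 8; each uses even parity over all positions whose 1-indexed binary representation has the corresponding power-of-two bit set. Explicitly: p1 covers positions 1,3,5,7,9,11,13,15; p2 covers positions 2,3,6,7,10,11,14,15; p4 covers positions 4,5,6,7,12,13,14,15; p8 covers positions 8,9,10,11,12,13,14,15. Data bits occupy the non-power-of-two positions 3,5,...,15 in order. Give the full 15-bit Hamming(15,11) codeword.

101110001010011

Place data bits at non-power-of-two positions: b3=1, b5=1, b6=0, b7=0, b9=1, b10=0, b11=1, b12=0, b13=0, b14=1, b15=1.
p1 = XOR of data positions {3,5,7,9,11,13,15} = 1⊕1⊕0⊕1⊕1⊕0⊕1 = 1
p2 = XOR of data positions {3,6,7,10,11,14,15} = 1⊕0⊕0⊕0⊕1⊕1⊕1 = 0
p4 = XOR of data positions {5,6,7,12,13,14,15} = 1⊕0⊕0⊕0⊕0⊕1⊕1 = 1
p8 = XOR of data positions {9,10,11,12,13,14,15} = 1⊕0⊕1⊕0⊕0⊕1⊕1 = 0
Codeword b1..b15 = 101110001010011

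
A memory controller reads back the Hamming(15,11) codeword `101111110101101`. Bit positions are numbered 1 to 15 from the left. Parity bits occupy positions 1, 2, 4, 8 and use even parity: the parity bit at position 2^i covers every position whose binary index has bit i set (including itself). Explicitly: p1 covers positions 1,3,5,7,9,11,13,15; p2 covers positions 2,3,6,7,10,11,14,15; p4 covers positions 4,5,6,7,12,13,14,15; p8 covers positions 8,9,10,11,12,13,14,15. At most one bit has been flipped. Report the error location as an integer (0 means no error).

s1: b1⊕b3⊕b5⊕b7⊕b9⊕b11⊕b13⊕b15 = 1⊕1⊕1⊕1⊕0⊕0⊕1⊕1 = 0
s2: b2⊕b3⊕b6⊕b7⊕b10⊕b11⊕b14⊕b15 = 0⊕1⊕1⊕1⊕1⊕0⊕0⊕1 = 1
s4: b4⊕b5⊕b6⊕b7⊕b12⊕b13⊕b14⊕b15 = 1⊕1⊕1⊕1⊕1⊕1⊕0⊕1 = 1
s8: b8⊕b9⊕b10⊕b11⊕b12⊕b13⊕b14⊕b15 = 1⊕0⊕1⊕0⊕1⊕1⊕0⊕1 = 1
Syndrome (s8...s1) = 1110 → position 14.

14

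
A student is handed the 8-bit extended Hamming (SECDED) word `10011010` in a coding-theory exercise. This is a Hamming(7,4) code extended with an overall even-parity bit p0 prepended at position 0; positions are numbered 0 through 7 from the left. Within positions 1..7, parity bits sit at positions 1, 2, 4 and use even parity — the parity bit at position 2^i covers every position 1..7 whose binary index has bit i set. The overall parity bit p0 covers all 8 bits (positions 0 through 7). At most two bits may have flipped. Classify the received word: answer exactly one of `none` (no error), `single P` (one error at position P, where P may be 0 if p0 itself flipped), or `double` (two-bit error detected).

s1: b1⊕b3⊕b5⊕b7 = 0⊕1⊕0⊕0 = 1
s2: b2⊕b3⊕b6⊕b7 = 0⊕1⊕1⊕0 = 0
s4: b4⊕b5⊕b6⊕b7 = 1⊕0⊕1⊕0 = 0
Syndrome (s4...s1) = 001 → position 1.
Overall parity (XOR of all 8 bits, including p0): 1⊕0⊕0⊕1⊕1⊕0⊕1⊕0 = 0
Overall=0, syndrome position=1 → double-bit error detected (uncorrectable).

double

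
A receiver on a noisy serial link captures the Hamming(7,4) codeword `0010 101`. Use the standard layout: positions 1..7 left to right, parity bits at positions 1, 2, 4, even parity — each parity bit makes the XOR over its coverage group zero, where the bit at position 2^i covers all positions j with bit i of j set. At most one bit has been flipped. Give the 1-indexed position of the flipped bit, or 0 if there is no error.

1

s1: b1⊕b3⊕b5⊕b7 = 0⊕1⊕1⊕1 = 1
s2: b2⊕b3⊕b6⊕b7 = 0⊕1⊕0⊕1 = 0
s4: b4⊕b5⊕b6⊕b7 = 0⊕1⊕0⊕1 = 0
Syndrome (s4...s1) = 001 → position 1.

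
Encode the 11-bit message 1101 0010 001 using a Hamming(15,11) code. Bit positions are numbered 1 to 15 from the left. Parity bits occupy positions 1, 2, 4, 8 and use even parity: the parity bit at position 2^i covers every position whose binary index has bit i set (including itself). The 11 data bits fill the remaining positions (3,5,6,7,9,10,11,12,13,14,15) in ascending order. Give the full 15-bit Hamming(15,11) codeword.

Place data bits at non-power-of-two positions: b3=1, b5=1, b6=0, b7=1, b9=0, b10=0, b11=1, b12=0, b13=0, b14=0, b15=1.
p1 = XOR of data positions {3,5,7,9,11,13,15} = 1⊕1⊕1⊕0⊕1⊕0⊕1 = 1
p2 = XOR of data positions {3,6,7,10,11,14,15} = 1⊕0⊕1⊕0⊕1⊕0⊕1 = 0
p4 = XOR of data positions {5,6,7,12,13,14,15} = 1⊕0⊕1⊕0⊕0⊕0⊕1 = 1
p8 = XOR of data positions {9,10,11,12,13,14,15} = 0⊕0⊕1⊕0⊕0⊕0⊕1 = 0
Codeword b1..b15 = 101110100010001

101110100010001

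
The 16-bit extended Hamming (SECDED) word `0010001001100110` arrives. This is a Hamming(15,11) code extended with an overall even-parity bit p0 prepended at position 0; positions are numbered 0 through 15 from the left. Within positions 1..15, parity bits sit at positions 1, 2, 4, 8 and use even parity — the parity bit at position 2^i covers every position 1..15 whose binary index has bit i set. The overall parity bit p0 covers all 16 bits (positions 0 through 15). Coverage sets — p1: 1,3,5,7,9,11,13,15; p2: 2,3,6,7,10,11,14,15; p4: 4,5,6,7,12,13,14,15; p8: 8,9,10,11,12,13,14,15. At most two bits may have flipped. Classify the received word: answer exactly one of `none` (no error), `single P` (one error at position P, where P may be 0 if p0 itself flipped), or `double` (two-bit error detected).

s1: b1⊕b3⊕b5⊕b7⊕b9⊕b11⊕b13⊕b15 = 0⊕0⊕0⊕0⊕1⊕0⊕1⊕0 = 0
s2: b2⊕b3⊕b6⊕b7⊕b10⊕b11⊕b14⊕b15 = 1⊕0⊕1⊕0⊕1⊕0⊕1⊕0 = 0
s4: b4⊕b5⊕b6⊕b7⊕b12⊕b13⊕b14⊕b15 = 0⊕0⊕1⊕0⊕0⊕1⊕1⊕0 = 1
s8: b8⊕b9⊕b10⊕b11⊕b12⊕b13⊕b14⊕b15 = 0⊕1⊕1⊕0⊕0⊕1⊕1⊕0 = 0
Syndrome (s8...s1) = 0100 → position 4.
Overall parity (XOR of all 16 bits, including p0): 0⊕0⊕1⊕0⊕0⊕0⊕1⊕0⊕0⊕1⊕1⊕0⊕0⊕1⊕1⊕0 = 0
Overall=0, syndrome position=4 → double-bit error detected (uncorrectable).

double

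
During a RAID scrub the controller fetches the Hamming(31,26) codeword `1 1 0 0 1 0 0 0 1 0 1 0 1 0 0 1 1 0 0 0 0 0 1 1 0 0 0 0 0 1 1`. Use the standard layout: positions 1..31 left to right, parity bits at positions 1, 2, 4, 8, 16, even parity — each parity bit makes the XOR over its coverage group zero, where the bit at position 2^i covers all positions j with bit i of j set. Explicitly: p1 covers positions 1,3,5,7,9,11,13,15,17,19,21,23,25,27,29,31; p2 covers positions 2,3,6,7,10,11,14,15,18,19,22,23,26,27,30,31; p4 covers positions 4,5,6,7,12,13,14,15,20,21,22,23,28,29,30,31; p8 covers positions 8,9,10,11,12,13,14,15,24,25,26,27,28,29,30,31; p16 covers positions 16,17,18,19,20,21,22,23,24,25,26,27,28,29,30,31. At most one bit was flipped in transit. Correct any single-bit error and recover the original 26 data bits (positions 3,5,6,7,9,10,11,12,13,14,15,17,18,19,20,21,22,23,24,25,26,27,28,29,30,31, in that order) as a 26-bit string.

01101010100100000110000011

s1: b1⊕b3⊕b5⊕b7⊕b9⊕b11⊕b13⊕b15⊕b17⊕b19⊕b21⊕b23⊕b25⊕b27⊕b29⊕b31 = 1⊕0⊕1⊕0⊕1⊕1⊕1⊕0⊕1⊕0⊕0⊕1⊕0⊕0⊕0⊕1 = 0
s2: b2⊕b3⊕b6⊕b7⊕b10⊕b11⊕b14⊕b15⊕b18⊕b19⊕b22⊕b23⊕b26⊕b27⊕b30⊕b31 = 1⊕0⊕0⊕0⊕0⊕1⊕0⊕0⊕0⊕0⊕0⊕1⊕0⊕0⊕1⊕1 = 1
s4: b4⊕b5⊕b6⊕b7⊕b12⊕b13⊕b14⊕b15⊕b20⊕b21⊕b22⊕b23⊕b28⊕b29⊕b30⊕b31 = 0⊕1⊕0⊕0⊕0⊕1⊕0⊕0⊕0⊕0⊕0⊕1⊕0⊕0⊕1⊕1 = 1
s8: b8⊕b9⊕b10⊕b11⊕b12⊕b13⊕b14⊕b15⊕b24⊕b25⊕b26⊕b27⊕b28⊕b29⊕b30⊕b31 = 0⊕1⊕0⊕1⊕0⊕1⊕0⊕0⊕1⊕0⊕0⊕0⊕0⊕0⊕1⊕1 = 0
s16: b16⊕b17⊕b18⊕b19⊕b20⊕b21⊕b22⊕b23⊕b24⊕b25⊕b26⊕b27⊕b28⊕b29⊕b30⊕b31 = 1⊕1⊕0⊕0⊕0⊕0⊕0⊕1⊕1⊕0⊕0⊕0⊕0⊕0⊕1⊕1 = 0
Syndrome (s16...s1) = 00110 → position 6.
Flip bit 6: corrected codeword = 1100110010101001100000110000011
Data bits at positions 3,5,6,7,9,10,11,12,13,14,15,17,18,19,20,21,22,23,24,25,26,27,28,29,30,31: 01101010100100000110000011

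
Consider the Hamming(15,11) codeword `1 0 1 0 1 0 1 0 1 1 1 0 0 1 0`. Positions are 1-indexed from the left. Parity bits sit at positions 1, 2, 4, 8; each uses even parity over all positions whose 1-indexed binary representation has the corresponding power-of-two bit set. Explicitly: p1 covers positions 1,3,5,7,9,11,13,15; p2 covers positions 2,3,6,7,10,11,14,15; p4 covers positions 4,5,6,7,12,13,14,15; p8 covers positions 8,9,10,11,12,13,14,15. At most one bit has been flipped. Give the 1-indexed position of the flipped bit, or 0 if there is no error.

s1: b1⊕b3⊕b5⊕b7⊕b9⊕b11⊕b13⊕b15 = 1⊕1⊕1⊕1⊕1⊕1⊕0⊕0 = 0
s2: b2⊕b3⊕b6⊕b7⊕b10⊕b11⊕b14⊕b15 = 0⊕1⊕0⊕1⊕1⊕1⊕1⊕0 = 1
s4: b4⊕b5⊕b6⊕b7⊕b12⊕b13⊕b14⊕b15 = 0⊕1⊕0⊕1⊕0⊕0⊕1⊕0 = 1
s8: b8⊕b9⊕b10⊕b11⊕b12⊕b13⊕b14⊕b15 = 0⊕1⊕1⊕1⊕0⊕0⊕1⊕0 = 0
Syndrome (s8...s1) = 0110 → position 6.

6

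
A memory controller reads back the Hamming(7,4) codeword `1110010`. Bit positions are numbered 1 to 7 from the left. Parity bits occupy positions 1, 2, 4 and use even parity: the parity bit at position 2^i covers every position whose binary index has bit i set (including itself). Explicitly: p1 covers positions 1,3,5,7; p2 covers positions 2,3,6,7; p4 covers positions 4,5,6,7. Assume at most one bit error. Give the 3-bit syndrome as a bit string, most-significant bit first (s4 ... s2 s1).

110

s1: b1⊕b3⊕b5⊕b7 = 1⊕1⊕0⊕0 = 0
s2: b2⊕b3⊕b6⊕b7 = 1⊕1⊕1⊕0 = 1
s4: b4⊕b5⊕b6⊕b7 = 0⊕0⊕1⊕0 = 1
Syndrome (s4...s1) = 110 → position 6.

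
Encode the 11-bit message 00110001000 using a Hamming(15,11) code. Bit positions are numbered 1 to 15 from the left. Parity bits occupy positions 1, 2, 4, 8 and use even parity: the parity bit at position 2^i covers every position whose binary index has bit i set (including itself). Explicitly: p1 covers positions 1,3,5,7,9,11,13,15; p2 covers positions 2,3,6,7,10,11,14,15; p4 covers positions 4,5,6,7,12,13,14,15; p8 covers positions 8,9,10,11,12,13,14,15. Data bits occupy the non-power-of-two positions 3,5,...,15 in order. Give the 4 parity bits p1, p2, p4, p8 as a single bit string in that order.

Place data bits at non-power-of-two positions: b3=0, b5=0, b6=1, b7=1, b9=0, b10=0, b11=0, b12=1, b13=0, b14=0, b15=0.
p1 = XOR of data positions {3,5,7,9,11,13,15} = 0⊕0⊕1⊕0⊕0⊕0⊕0 = 1
p2 = XOR of data positions {3,6,7,10,11,14,15} = 0⊕1⊕1⊕0⊕0⊕0⊕0 = 0
p4 = XOR of data positions {5,6,7,12,13,14,15} = 0⊕1⊕1⊕1⊕0⊕0⊕0 = 1
p8 = XOR of data positions {9,10,11,12,13,14,15} = 0⊕0⊕0⊕1⊕0⊕0⊕0 = 1
Parity bits p1,p2,p4,p8 = 1011

1011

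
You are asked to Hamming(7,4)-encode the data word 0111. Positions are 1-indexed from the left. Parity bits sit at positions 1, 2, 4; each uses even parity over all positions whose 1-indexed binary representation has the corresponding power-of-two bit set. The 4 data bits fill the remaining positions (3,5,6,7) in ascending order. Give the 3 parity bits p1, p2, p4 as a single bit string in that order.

Place data bits at non-power-of-two positions: b3=0, b5=1, b6=1, b7=1.
p1 = XOR of data positions {3,5,7} = 0⊕1⊕1 = 0
p2 = XOR of data positions {3,6,7} = 0⊕1⊕1 = 0
p4 = XOR of data positions {5,6,7} = 1⊕1⊕1 = 1
Parity bits p1,p2,p4 = 001

001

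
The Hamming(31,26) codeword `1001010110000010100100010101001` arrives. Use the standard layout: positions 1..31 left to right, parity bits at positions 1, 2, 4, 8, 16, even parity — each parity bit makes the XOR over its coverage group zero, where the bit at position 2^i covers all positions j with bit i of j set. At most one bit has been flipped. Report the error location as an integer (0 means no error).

9

s1: b1⊕b3⊕b5⊕b7⊕b9⊕b11⊕b13⊕b15⊕b17⊕b19⊕b21⊕b23⊕b25⊕b27⊕b29⊕b31 = 1⊕0⊕0⊕0⊕1⊕0⊕0⊕1⊕1⊕0⊕0⊕0⊕0⊕0⊕0⊕1 = 1
s2: b2⊕b3⊕b6⊕b7⊕b10⊕b11⊕b14⊕b15⊕b18⊕b19⊕b22⊕b23⊕b26⊕b27⊕b30⊕b31 = 0⊕0⊕1⊕0⊕0⊕0⊕0⊕1⊕0⊕0⊕0⊕0⊕1⊕0⊕0⊕1 = 0
s4: b4⊕b5⊕b6⊕b7⊕b12⊕b13⊕b14⊕b15⊕b20⊕b21⊕b22⊕b23⊕b28⊕b29⊕b30⊕b31 = 1⊕0⊕1⊕0⊕0⊕0⊕0⊕1⊕1⊕0⊕0⊕0⊕1⊕0⊕0⊕1 = 0
s8: b8⊕b9⊕b10⊕b11⊕b12⊕b13⊕b14⊕b15⊕b24⊕b25⊕b26⊕b27⊕b28⊕b29⊕b30⊕b31 = 1⊕1⊕0⊕0⊕0⊕0⊕0⊕1⊕1⊕0⊕1⊕0⊕1⊕0⊕0⊕1 = 1
s16: b16⊕b17⊕b18⊕b19⊕b20⊕b21⊕b22⊕b23⊕b24⊕b25⊕b26⊕b27⊕b28⊕b29⊕b30⊕b31 = 0⊕1⊕0⊕0⊕1⊕0⊕0⊕0⊕1⊕0⊕1⊕0⊕1⊕0⊕0⊕1 = 0
Syndrome (s16...s1) = 01001 → position 9.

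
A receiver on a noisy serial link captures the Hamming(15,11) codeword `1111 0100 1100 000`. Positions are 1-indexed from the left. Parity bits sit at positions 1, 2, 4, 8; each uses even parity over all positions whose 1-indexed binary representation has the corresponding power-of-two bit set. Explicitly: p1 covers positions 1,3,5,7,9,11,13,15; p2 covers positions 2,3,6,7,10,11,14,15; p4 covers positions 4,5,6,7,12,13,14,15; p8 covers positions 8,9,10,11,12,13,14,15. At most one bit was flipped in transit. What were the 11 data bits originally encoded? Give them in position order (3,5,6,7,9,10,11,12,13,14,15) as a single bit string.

10101100000

s1: b1⊕b3⊕b5⊕b7⊕b9⊕b11⊕b13⊕b15 = 1⊕1⊕0⊕0⊕1⊕0⊕0⊕0 = 1
s2: b2⊕b3⊕b6⊕b7⊕b10⊕b11⊕b14⊕b15 = 1⊕1⊕1⊕0⊕1⊕0⊕0⊕0 = 0
s4: b4⊕b5⊕b6⊕b7⊕b12⊕b13⊕b14⊕b15 = 1⊕0⊕1⊕0⊕0⊕0⊕0⊕0 = 0
s8: b8⊕b9⊕b10⊕b11⊕b12⊕b13⊕b14⊕b15 = 0⊕1⊕1⊕0⊕0⊕0⊕0⊕0 = 0
Syndrome (s8...s1) = 0001 → position 1.
Flip bit 1: corrected codeword = 011101001100000
Data bits at positions 3,5,6,7,9,10,11,12,13,14,15: 10101100000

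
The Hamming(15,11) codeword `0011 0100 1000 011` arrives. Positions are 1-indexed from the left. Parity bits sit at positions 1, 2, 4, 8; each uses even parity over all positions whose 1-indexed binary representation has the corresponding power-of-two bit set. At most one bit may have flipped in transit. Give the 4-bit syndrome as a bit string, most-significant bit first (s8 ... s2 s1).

1001

s1: b1⊕b3⊕b5⊕b7⊕b9⊕b11⊕b13⊕b15 = 0⊕1⊕0⊕0⊕1⊕0⊕0⊕1 = 1
s2: b2⊕b3⊕b6⊕b7⊕b10⊕b11⊕b14⊕b15 = 0⊕1⊕1⊕0⊕0⊕0⊕1⊕1 = 0
s4: b4⊕b5⊕b6⊕b7⊕b12⊕b13⊕b14⊕b15 = 1⊕0⊕1⊕0⊕0⊕0⊕1⊕1 = 0
s8: b8⊕b9⊕b10⊕b11⊕b12⊕b13⊕b14⊕b15 = 0⊕1⊕0⊕0⊕0⊕0⊕1⊕1 = 1
Syndrome (s8...s1) = 1001 → position 9.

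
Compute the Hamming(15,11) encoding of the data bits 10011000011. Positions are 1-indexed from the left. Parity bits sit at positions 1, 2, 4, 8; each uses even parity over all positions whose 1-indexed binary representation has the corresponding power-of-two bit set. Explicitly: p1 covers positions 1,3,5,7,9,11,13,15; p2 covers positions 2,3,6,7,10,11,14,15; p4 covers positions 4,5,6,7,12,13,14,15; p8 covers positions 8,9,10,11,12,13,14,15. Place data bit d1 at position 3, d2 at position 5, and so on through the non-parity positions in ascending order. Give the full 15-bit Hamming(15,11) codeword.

001100111000011

Place data bits at non-power-of-two positions: b3=1, b5=0, b6=0, b7=1, b9=1, b10=0, b11=0, b12=0, b13=0, b14=1, b15=1.
p1 = XOR of data positions {3,5,7,9,11,13,15} = 1⊕0⊕1⊕1⊕0⊕0⊕1 = 0
p2 = XOR of data positions {3,6,7,10,11,14,15} = 1⊕0⊕1⊕0⊕0⊕1⊕1 = 0
p4 = XOR of data positions {5,6,7,12,13,14,15} = 0⊕0⊕1⊕0⊕0⊕1⊕1 = 1
p8 = XOR of data positions {9,10,11,12,13,14,15} = 1⊕0⊕0⊕0⊕0⊕1⊕1 = 1
Codeword b1..b15 = 001100111000011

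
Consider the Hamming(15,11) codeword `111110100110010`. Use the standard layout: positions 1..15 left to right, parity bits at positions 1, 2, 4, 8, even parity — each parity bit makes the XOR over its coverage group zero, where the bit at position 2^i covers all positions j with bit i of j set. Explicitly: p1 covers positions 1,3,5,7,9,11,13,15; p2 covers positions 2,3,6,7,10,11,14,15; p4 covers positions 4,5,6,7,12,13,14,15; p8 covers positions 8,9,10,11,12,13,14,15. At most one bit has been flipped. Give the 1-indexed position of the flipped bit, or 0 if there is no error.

9

s1: b1⊕b3⊕b5⊕b7⊕b9⊕b11⊕b13⊕b15 = 1⊕1⊕1⊕1⊕0⊕1⊕0⊕0 = 1
s2: b2⊕b3⊕b6⊕b7⊕b10⊕b11⊕b14⊕b15 = 1⊕1⊕0⊕1⊕1⊕1⊕1⊕0 = 0
s4: b4⊕b5⊕b6⊕b7⊕b12⊕b13⊕b14⊕b15 = 1⊕1⊕0⊕1⊕0⊕0⊕1⊕0 = 0
s8: b8⊕b9⊕b10⊕b11⊕b12⊕b13⊕b14⊕b15 = 0⊕0⊕1⊕1⊕0⊕0⊕1⊕0 = 1
Syndrome (s8...s1) = 1001 → position 9.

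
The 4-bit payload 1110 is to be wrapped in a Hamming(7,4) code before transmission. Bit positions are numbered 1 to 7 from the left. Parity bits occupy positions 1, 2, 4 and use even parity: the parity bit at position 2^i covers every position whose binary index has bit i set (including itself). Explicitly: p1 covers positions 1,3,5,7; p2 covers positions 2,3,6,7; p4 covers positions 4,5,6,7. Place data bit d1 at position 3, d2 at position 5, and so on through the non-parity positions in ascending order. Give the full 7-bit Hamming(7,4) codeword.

0010110

Place data bits at non-power-of-two positions: b3=1, b5=1, b6=1, b7=0.
p1 = XOR of data positions {3,5,7} = 1⊕1⊕0 = 0
p2 = XOR of data positions {3,6,7} = 1⊕1⊕0 = 0
p4 = XOR of data positions {5,6,7} = 1⊕1⊕0 = 0
Codeword b1..b7 = 0010110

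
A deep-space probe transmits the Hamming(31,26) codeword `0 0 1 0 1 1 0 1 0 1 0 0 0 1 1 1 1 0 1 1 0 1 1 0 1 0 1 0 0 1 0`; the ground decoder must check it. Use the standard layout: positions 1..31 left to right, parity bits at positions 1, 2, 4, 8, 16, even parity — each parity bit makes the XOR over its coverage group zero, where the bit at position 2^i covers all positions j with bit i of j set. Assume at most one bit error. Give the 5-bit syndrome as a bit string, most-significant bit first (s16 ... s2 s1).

11000

s1: b1⊕b3⊕b5⊕b7⊕b9⊕b11⊕b13⊕b15⊕b17⊕b19⊕b21⊕b23⊕b25⊕b27⊕b29⊕b31 = 0⊕1⊕1⊕0⊕0⊕0⊕0⊕1⊕1⊕1⊕0⊕1⊕1⊕1⊕0⊕0 = 0
s2: b2⊕b3⊕b6⊕b7⊕b10⊕b11⊕b14⊕b15⊕b18⊕b19⊕b22⊕b23⊕b26⊕b27⊕b30⊕b31 = 0⊕1⊕1⊕0⊕1⊕0⊕1⊕1⊕0⊕1⊕1⊕1⊕0⊕1⊕1⊕0 = 0
s4: b4⊕b5⊕b6⊕b7⊕b12⊕b13⊕b14⊕b15⊕b20⊕b21⊕b22⊕b23⊕b28⊕b29⊕b30⊕b31 = 0⊕1⊕1⊕0⊕0⊕0⊕1⊕1⊕1⊕0⊕1⊕1⊕0⊕0⊕1⊕0 = 0
s8: b8⊕b9⊕b10⊕b11⊕b12⊕b13⊕b14⊕b15⊕b24⊕b25⊕b26⊕b27⊕b28⊕b29⊕b30⊕b31 = 1⊕0⊕1⊕0⊕0⊕0⊕1⊕1⊕0⊕1⊕0⊕1⊕0⊕0⊕1⊕0 = 1
s16: b16⊕b17⊕b18⊕b19⊕b20⊕b21⊕b22⊕b23⊕b24⊕b25⊕b26⊕b27⊕b28⊕b29⊕b30⊕b31 = 1⊕1⊕0⊕1⊕1⊕0⊕1⊕1⊕0⊕1⊕0⊕1⊕0⊕0⊕1⊕0 = 1
Syndrome (s16...s1) = 11000 → position 24.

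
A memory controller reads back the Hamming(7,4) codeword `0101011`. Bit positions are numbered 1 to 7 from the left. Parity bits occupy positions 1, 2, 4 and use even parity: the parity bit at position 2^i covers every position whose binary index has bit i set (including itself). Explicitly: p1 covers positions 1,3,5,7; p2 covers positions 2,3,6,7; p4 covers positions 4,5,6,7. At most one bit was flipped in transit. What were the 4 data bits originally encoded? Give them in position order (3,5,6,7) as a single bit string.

0010

s1: b1⊕b3⊕b5⊕b7 = 0⊕0⊕0⊕1 = 1
s2: b2⊕b3⊕b6⊕b7 = 1⊕0⊕1⊕1 = 1
s4: b4⊕b5⊕b6⊕b7 = 1⊕0⊕1⊕1 = 1
Syndrome (s4...s1) = 111 → position 7.
Flip bit 7: corrected codeword = 0101010
Data bits at positions 3,5,6,7: 0010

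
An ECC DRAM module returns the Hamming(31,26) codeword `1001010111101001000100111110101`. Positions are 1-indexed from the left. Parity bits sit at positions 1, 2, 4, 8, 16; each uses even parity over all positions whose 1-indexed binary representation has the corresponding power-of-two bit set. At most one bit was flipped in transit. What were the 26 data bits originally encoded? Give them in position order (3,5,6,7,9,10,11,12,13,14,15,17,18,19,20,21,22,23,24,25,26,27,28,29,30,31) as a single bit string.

00101110100000100111110100

s1: b1⊕b3⊕b5⊕b7⊕b9⊕b11⊕b13⊕b15⊕b17⊕b19⊕b21⊕b23⊕b25⊕b27⊕b29⊕b31 = 1⊕0⊕0⊕0⊕1⊕1⊕1⊕0⊕0⊕0⊕0⊕1⊕1⊕1⊕1⊕1 = 1
s2: b2⊕b3⊕b6⊕b7⊕b10⊕b11⊕b14⊕b15⊕b18⊕b19⊕b22⊕b23⊕b26⊕b27⊕b30⊕b31 = 0⊕0⊕1⊕0⊕1⊕1⊕0⊕0⊕0⊕0⊕0⊕1⊕1⊕1⊕0⊕1 = 1
s4: b4⊕b5⊕b6⊕b7⊕b12⊕b13⊕b14⊕b15⊕b20⊕b21⊕b22⊕b23⊕b28⊕b29⊕b30⊕b31 = 1⊕0⊕1⊕0⊕0⊕1⊕0⊕0⊕1⊕0⊕0⊕1⊕0⊕1⊕0⊕1 = 1
s8: b8⊕b9⊕b10⊕b11⊕b12⊕b13⊕b14⊕b15⊕b24⊕b25⊕b26⊕b27⊕b28⊕b29⊕b30⊕b31 = 1⊕1⊕1⊕1⊕0⊕1⊕0⊕0⊕1⊕1⊕1⊕1⊕0⊕1⊕0⊕1 = 1
s16: b16⊕b17⊕b18⊕b19⊕b20⊕b21⊕b22⊕b23⊕b24⊕b25⊕b26⊕b27⊕b28⊕b29⊕b30⊕b31 = 1⊕0⊕0⊕0⊕1⊕0⊕0⊕1⊕1⊕1⊕1⊕1⊕0⊕1⊕0⊕1 = 1
Syndrome (s16...s1) = 11111 → position 31.
Flip bit 31: corrected codeword = 1001010111101001000100111110100
Data bits at positions 3,5,6,7,9,10,11,12,13,14,15,17,18,19,20,21,22,23,24,25,26,27,28,29,30,31: 00101110100000100111110100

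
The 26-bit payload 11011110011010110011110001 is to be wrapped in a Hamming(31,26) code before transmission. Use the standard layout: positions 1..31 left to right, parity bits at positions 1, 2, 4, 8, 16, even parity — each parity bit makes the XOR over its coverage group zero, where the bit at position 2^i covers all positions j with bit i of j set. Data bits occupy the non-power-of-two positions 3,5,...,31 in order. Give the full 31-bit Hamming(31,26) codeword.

Place data bits at non-power-of-two positions: b3=1, b5=1, b6=0, b7=1, b9=1, b10=1, b11=1, b12=0, b13=0, b14=1, b15=1, b17=0, b18=1, b19=0, b20=1, b21=1, b22=0, b23=0, b24=1, b25=1, b26=1, b27=1, b28=0, b29=0, b30=0, b31=1.
p1 = XOR of data positions {3,5,7,9,11,13,15,17,19,21,23,25,27,29,31} = 1⊕1⊕1⊕1⊕1⊕0⊕1⊕0⊕0⊕1⊕0⊕1⊕1⊕0⊕1 = 0
p2 = XOR of data positions {3,6,7,10,11,14,15,18,19,22,23,26,27,30,31} = 1⊕0⊕1⊕1⊕1⊕1⊕1⊕1⊕0⊕0⊕0⊕1⊕1⊕0⊕1 = 0
p4 = XOR of data positions {5,6,7,12,13,14,15,20,21,22,23,28,29,30,31} = 1⊕0⊕1⊕0⊕0⊕1⊕1⊕1⊕1⊕0⊕0⊕0⊕0⊕0⊕1 = 1
p8 = XOR of data positions {9,10,11,12,13,14,15,24,25,26,27,28,29,30,31} = 1⊕1⊕1⊕0⊕0⊕1⊕1⊕1⊕1⊕1⊕1⊕0⊕0⊕0⊕1 = 0
p16 = XOR of data positions {17,18,19,20,21,22,23,24,25,26,27,28,29,30,31} = 0⊕1⊕0⊕1⊕1⊕0⊕0⊕1⊕1⊕1⊕1⊕0⊕0⊕0⊕1 = 0
Codeword b1..b31 = 0011101011100110010110011110001

0011101011100110010110011110001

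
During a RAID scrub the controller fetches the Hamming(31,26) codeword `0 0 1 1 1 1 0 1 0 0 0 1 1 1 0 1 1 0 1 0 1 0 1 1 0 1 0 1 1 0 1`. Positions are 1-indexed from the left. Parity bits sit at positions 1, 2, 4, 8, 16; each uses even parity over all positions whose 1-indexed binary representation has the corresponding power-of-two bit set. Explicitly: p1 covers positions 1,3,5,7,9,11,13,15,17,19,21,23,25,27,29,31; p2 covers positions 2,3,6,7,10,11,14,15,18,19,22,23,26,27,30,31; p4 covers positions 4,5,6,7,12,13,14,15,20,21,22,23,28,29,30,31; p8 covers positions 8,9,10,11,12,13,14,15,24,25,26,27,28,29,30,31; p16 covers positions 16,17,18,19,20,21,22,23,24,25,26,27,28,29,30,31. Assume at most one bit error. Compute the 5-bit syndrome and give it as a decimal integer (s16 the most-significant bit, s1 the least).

s1: b1⊕b3⊕b5⊕b7⊕b9⊕b11⊕b13⊕b15⊕b17⊕b19⊕b21⊕b23⊕b25⊕b27⊕b29⊕b31 = 0⊕1⊕1⊕0⊕0⊕0⊕1⊕0⊕1⊕1⊕1⊕1⊕0⊕0⊕1⊕1 = 1
s2: b2⊕b3⊕b6⊕b7⊕b10⊕b11⊕b14⊕b15⊕b18⊕b19⊕b22⊕b23⊕b26⊕b27⊕b30⊕b31 = 0⊕1⊕1⊕0⊕0⊕0⊕1⊕0⊕0⊕1⊕0⊕1⊕1⊕0⊕0⊕1 = 1
s4: b4⊕b5⊕b6⊕b7⊕b12⊕b13⊕b14⊕b15⊕b20⊕b21⊕b22⊕b23⊕b28⊕b29⊕b30⊕b31 = 1⊕1⊕1⊕0⊕1⊕1⊕1⊕0⊕0⊕1⊕0⊕1⊕1⊕1⊕0⊕1 = 1
s8: b8⊕b9⊕b10⊕b11⊕b12⊕b13⊕b14⊕b15⊕b24⊕b25⊕b26⊕b27⊕b28⊕b29⊕b30⊕b31 = 1⊕0⊕0⊕0⊕1⊕1⊕1⊕0⊕1⊕0⊕1⊕0⊕1⊕1⊕0⊕1 = 1
s16: b16⊕b17⊕b18⊕b19⊕b20⊕b21⊕b22⊕b23⊕b24⊕b25⊕b26⊕b27⊕b28⊕b29⊕b30⊕b31 = 1⊕1⊕0⊕1⊕0⊕1⊕0⊕1⊕1⊕0⊕1⊕0⊕1⊕1⊕0⊕1 = 0
Syndrome (s16...s1) = 01111 → position 15.

15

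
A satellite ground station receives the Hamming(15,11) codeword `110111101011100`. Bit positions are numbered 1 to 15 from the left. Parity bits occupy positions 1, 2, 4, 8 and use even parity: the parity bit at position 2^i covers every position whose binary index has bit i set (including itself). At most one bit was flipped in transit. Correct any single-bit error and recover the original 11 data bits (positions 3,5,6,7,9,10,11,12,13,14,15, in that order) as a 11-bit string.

s1: b1⊕b3⊕b5⊕b7⊕b9⊕b11⊕b13⊕b15 = 1⊕0⊕1⊕1⊕1⊕1⊕1⊕0 = 0
s2: b2⊕b3⊕b6⊕b7⊕b10⊕b11⊕b14⊕b15 = 1⊕0⊕1⊕1⊕0⊕1⊕0⊕0 = 0
s4: b4⊕b5⊕b6⊕b7⊕b12⊕b13⊕b14⊕b15 = 1⊕1⊕1⊕1⊕1⊕1⊕0⊕0 = 0
s8: b8⊕b9⊕b10⊕b11⊕b12⊕b13⊕b14⊕b15 = 0⊕1⊕0⊕1⊕1⊕1⊕0⊕0 = 0
Syndrome (s8...s1) = 0000 → position 0 (no error).
No correction needed.
Data bits at positions 3,5,6,7,9,10,11,12,13,14,15: 01111011100

01111011100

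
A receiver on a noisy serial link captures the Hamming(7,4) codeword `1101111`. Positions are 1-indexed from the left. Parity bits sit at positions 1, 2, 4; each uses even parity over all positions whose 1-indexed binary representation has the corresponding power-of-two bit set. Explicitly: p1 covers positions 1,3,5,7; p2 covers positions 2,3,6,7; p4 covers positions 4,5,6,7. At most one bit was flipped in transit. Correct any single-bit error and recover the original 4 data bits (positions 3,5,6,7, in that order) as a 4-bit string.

1111

s1: b1⊕b3⊕b5⊕b7 = 1⊕0⊕1⊕1 = 1
s2: b2⊕b3⊕b6⊕b7 = 1⊕0⊕1⊕1 = 1
s4: b4⊕b5⊕b6⊕b7 = 1⊕1⊕1⊕1 = 0
Syndrome (s4...s1) = 011 → position 3.
Flip bit 3: corrected codeword = 1111111
Data bits at positions 3,5,6,7: 1111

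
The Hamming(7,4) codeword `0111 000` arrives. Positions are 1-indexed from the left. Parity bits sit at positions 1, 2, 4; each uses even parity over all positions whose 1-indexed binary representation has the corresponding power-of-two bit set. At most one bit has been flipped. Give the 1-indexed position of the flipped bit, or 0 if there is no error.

5

s1: b1⊕b3⊕b5⊕b7 = 0⊕1⊕0⊕0 = 1
s2: b2⊕b3⊕b6⊕b7 = 1⊕1⊕0⊕0 = 0
s4: b4⊕b5⊕b6⊕b7 = 1⊕0⊕0⊕0 = 1
Syndrome (s4...s1) = 101 → position 5.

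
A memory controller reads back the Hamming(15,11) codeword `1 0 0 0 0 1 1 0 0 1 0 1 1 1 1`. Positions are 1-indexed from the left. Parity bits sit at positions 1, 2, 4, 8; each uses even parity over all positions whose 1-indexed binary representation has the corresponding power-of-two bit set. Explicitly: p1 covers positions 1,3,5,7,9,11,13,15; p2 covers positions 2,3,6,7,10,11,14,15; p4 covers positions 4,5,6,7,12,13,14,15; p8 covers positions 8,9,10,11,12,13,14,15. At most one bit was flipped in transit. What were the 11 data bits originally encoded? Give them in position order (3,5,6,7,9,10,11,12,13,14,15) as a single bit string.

00110001111

s1: b1⊕b3⊕b5⊕b7⊕b9⊕b11⊕b13⊕b15 = 1⊕0⊕0⊕1⊕0⊕0⊕1⊕1 = 0
s2: b2⊕b3⊕b6⊕b7⊕b10⊕b11⊕b14⊕b15 = 0⊕0⊕1⊕1⊕1⊕0⊕1⊕1 = 1
s4: b4⊕b5⊕b6⊕b7⊕b12⊕b13⊕b14⊕b15 = 0⊕0⊕1⊕1⊕1⊕1⊕1⊕1 = 0
s8: b8⊕b9⊕b10⊕b11⊕b12⊕b13⊕b14⊕b15 = 0⊕0⊕1⊕0⊕1⊕1⊕1⊕1 = 1
Syndrome (s8...s1) = 1010 → position 10.
Flip bit 10: corrected codeword = 100001100001111
Data bits at positions 3,5,6,7,9,10,11,12,13,14,15: 00110001111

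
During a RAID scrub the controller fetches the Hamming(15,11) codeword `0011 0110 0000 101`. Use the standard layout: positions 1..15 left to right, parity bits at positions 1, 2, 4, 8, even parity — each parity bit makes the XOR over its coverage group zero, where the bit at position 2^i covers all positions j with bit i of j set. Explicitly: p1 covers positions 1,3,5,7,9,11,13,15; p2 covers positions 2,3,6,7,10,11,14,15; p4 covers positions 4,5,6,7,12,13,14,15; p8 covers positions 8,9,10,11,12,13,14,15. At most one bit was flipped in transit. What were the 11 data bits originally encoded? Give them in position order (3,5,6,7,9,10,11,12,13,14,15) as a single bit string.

s1: b1⊕b3⊕b5⊕b7⊕b9⊕b11⊕b13⊕b15 = 0⊕1⊕0⊕1⊕0⊕0⊕1⊕1 = 0
s2: b2⊕b3⊕b6⊕b7⊕b10⊕b11⊕b14⊕b15 = 0⊕1⊕1⊕1⊕0⊕0⊕0⊕1 = 0
s4: b4⊕b5⊕b6⊕b7⊕b12⊕b13⊕b14⊕b15 = 1⊕0⊕1⊕1⊕0⊕1⊕0⊕1 = 1
s8: b8⊕b9⊕b10⊕b11⊕b12⊕b13⊕b14⊕b15 = 0⊕0⊕0⊕0⊕0⊕1⊕0⊕1 = 0
Syndrome (s8...s1) = 0100 → position 4.
Flip bit 4: corrected codeword = 001001100000101
Data bits at positions 3,5,6,7,9,10,11,12,13,14,15: 10110000101

10110000101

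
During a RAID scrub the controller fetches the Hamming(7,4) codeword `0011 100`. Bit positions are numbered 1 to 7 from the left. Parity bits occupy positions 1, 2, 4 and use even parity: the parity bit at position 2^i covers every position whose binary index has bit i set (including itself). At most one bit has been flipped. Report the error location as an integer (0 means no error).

2

s1: b1⊕b3⊕b5⊕b7 = 0⊕1⊕1⊕0 = 0
s2: b2⊕b3⊕b6⊕b7 = 0⊕1⊕0⊕0 = 1
s4: b4⊕b5⊕b6⊕b7 = 1⊕1⊕0⊕0 = 0
Syndrome (s4...s1) = 010 → position 2.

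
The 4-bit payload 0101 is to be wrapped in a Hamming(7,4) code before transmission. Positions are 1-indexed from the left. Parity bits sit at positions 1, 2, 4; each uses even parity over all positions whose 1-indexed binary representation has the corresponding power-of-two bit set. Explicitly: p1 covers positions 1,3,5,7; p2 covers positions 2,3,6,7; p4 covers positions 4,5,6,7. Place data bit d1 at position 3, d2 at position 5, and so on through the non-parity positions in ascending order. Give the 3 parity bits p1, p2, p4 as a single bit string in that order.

Place data bits at non-power-of-two positions: b3=0, b5=1, b6=0, b7=1.
p1 = XOR of data positions {3,5,7} = 0⊕1⊕1 = 0
p2 = XOR of data positions {3,6,7} = 0⊕0⊕1 = 1
p4 = XOR of data positions {5,6,7} = 1⊕0⊕1 = 0
Parity bits p1,p2,p4 = 010

010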